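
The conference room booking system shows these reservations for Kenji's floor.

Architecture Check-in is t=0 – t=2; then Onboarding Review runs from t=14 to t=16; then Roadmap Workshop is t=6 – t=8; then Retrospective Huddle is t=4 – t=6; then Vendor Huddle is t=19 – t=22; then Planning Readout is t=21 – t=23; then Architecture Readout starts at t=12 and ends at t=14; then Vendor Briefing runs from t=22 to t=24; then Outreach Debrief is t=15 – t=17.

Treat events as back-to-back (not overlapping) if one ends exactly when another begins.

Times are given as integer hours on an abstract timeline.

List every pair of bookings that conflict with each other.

Check each pair: they overlap iff neither finishes before the other starts.
Sorted by start: Architecture Check-in, Retrospective Huddle, Roadmap Workshop, Architecture Readout, Onboarding Review, Outreach Debrief, Vendor Huddle, Planning Readout, Vendor Briefing.
Retrospective Huddle starts after Architecture Check-in ends — done with Architecture Check-in.
Roadmap Workshop starts exactly when Retrospective Huddle ends (back-to-back, no overlap) — done with Retrospective Huddle.
Architecture Readout starts after Roadmap Workshop ends — done with Roadmap Workshop.
Onboarding Review starts exactly when Architecture Readout ends (back-to-back, no overlap) — done with Architecture Readout.
Outreach Debrief starts before Onboarding Review ends → Onboarding Review and Outreach Debrief overlap.
Vendor Huddle starts after Onboarding Review ends — done with Onboarding Review.
Vendor Huddle starts after Outreach Debrief ends — done with Outreach Debrief.
Planning Readout starts before Vendor Huddle ends → Vendor Huddle and Planning Readout overlap.
Vendor Briefing starts exactly when Vendor Huddle ends (back-to-back, no overlap).
Vendor Briefing starts before Planning Readout ends → Planning Readout and Vendor Briefing overlap.

Onboarding Review & Outreach Debrief, Planning Readout & Vendor Briefing, Planning Readout & Vendor Huddle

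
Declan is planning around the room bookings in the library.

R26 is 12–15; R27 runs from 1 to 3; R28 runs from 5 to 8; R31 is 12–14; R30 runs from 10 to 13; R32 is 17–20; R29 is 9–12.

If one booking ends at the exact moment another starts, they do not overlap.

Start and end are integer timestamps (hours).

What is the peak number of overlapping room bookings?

3

Sort all start/end points and keep a running count:
1 start R27 → 1
3 end R27 → 0
5 start R28 → 1
8 end R28 → 0
9 start R29 → 1
10 start R30 → 2
12 end R29 → 1
12 start R26 → 2
12 start R31 → 3
13 end R30 → 2
14 end R31 → 1
15 end R26 → 0
17 start R32 → 1
20 end R32 → 0
Peak is 3, at 12 (R26, R30, R31).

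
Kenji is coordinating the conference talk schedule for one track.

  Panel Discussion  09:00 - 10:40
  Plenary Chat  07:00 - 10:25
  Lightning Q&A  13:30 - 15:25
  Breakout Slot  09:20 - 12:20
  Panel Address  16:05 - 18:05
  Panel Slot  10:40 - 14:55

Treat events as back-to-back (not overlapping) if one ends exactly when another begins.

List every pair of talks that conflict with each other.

Breakout Slot & Panel Discussion, Breakout Slot & Panel Slot, Breakout Slot & Plenary Chat, Lightning Q&A & Panel Slot, Panel Discussion & Plenary Chat

Sorted by start: Plenary Chat, Panel Discussion, Breakout Slot, Panel Slot, Lightning Q&A, Panel Address.
Panel Discussion starts before Plenary Chat ends → Plenary Chat and Panel Discussion overlap.
Breakout Slot starts before Plenary Chat ends → Plenary Chat and Breakout Slot overlap.
Panel Slot starts after Plenary Chat ends, so Plenary Chat has no further overlaps.
Breakout Slot starts before Panel Discussion ends → Panel Discussion and Breakout Slot overlap.
Panel Slot starts exactly when Panel Discussion ends (back-to-back, no overlap), so Panel Discussion has no further overlaps.
Panel Slot starts before Breakout Slot ends → Breakout Slot and Panel Slot overlap.
Lightning Q&A starts after Breakout Slot ends, so Breakout Slot has no further overlaps.
Lightning Q&A starts before Panel Slot ends → Panel Slot and Lightning Q&A overlap.
Panel Address starts after Panel Slot ends.
Panel Address starts after Lightning Q&A ends.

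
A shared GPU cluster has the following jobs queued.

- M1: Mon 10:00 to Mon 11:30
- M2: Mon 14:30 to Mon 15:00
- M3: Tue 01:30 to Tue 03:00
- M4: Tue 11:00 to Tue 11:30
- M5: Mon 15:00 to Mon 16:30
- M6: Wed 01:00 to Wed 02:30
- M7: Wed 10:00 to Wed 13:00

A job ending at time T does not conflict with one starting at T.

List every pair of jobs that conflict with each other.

none

Sorted by start: M1, M2, M5, M3, M4, M6, M7.
M2 starts after M1 ends; M1 is clear from here.
M5 starts exactly when M2 ends (back-to-back, no overlap); M2 is clear from here.
M3 starts after M5 ends; M5 is clear from here.
M4 starts after M3 ends; M3 is clear from here.
M6 starts after M4 ends; M4 is clear from here.
M7 starts after M6 ends.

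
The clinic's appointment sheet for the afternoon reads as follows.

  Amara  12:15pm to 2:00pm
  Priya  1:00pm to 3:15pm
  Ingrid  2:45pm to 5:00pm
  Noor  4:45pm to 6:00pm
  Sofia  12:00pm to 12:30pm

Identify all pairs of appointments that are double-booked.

Amara & Priya, Amara & Sofia, Ingrid & Noor, Ingrid & Priya

Sorted by start: Sofia, Amara, Priya, Ingrid, Noor.
Amara starts before Sofia ends → Sofia and Amara overlap.
Priya starts after Sofia ends, so Sofia has no further overlaps.
Priya starts before Amara ends → Amara and Priya overlap.
Ingrid starts after Amara ends, so Amara has no further overlaps.
Ingrid starts before Priya ends → Priya and Ingrid overlap.
Noor starts after Priya ends.
Noor starts before Ingrid ends → Ingrid and Noor overlap.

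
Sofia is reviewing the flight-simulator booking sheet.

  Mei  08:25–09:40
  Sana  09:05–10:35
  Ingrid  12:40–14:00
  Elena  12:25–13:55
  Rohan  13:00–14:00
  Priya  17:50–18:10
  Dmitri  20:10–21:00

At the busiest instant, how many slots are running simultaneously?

Walk through starts and ends in time order (an end at T is processed before a start at T):
08:25 start Mei → 1
09:05 start Sana → 2
09:40 end Mei → 1
10:35 end Sana → 0
12:25 start Elena → 1
12:40 start Ingrid → 2
13:00 start Rohan → 3
13:55 end Elena → 2
14:00 end Ingrid → 1
14:00 end Rohan → 0
17:50 start Priya → 1
18:10 end Priya → 0
20:10 start Dmitri → 1
21:00 end Dmitri → 0
Peak is 3, at 13:00 (Elena, Ingrid, Rohan).

3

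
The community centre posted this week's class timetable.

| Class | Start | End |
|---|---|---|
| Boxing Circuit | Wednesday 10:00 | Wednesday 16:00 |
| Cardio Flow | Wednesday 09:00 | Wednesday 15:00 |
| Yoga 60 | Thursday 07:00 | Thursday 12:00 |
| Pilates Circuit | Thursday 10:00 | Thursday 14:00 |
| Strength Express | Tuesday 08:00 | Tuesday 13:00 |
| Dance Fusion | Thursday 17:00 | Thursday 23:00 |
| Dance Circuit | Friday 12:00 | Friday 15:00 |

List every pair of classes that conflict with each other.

Boxing Circuit & Cardio Flow, Pilates Circuit & Yoga 60

Sorted by start: Strength Express, Cardio Flow, Boxing Circuit, Yoga 60, Pilates Circuit, Dance Fusion, Dance Circuit.
Cardio Flow starts after Strength Express ends, so Strength Express has no further overlaps.
Boxing Circuit starts before Cardio Flow ends → Cardio Flow and Boxing Circuit overlap.
Yoga 60 starts after Cardio Flow ends, so Cardio Flow has no further overlaps.
Yoga 60 starts after Boxing Circuit ends, so Boxing Circuit has no further overlaps.
Pilates Circuit starts before Yoga 60 ends → Yoga 60 and Pilates Circuit overlap.
Dance Fusion starts after Yoga 60 ends, so Yoga 60 has no further overlaps.
Dance Fusion starts after Pilates Circuit ends, so Pilates Circuit has no further overlaps.
Dance Circuit starts after Dance Fusion ends.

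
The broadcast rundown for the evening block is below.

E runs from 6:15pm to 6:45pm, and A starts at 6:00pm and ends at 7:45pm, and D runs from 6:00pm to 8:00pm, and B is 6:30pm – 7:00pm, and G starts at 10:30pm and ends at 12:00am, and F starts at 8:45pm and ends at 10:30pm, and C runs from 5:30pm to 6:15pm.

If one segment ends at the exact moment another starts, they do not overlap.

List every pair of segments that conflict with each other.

Sorted by start: C, A, D, E, B, F, G.
A starts before C ends → C and A overlap.
D starts before C ends → C and D overlap.
E starts exactly when C ends (back-to-back, no overlap), so nothing later overlaps C either.
D starts before A ends → A and D overlap.
E starts before A ends → A and E overlap.
B starts before A ends → A and B overlap.
F starts after A ends, so nothing later overlaps A either.
E starts before D ends → D and E overlap.
B starts before D ends → D and B overlap.
F starts after D ends, so nothing later overlaps D either.
B starts before E ends → E and B overlap.
F starts after E ends, so nothing later overlaps E either.
F starts after B ends, so nothing later overlaps B either.
G starts exactly when F ends (back-to-back, no overlap).

A & B, A & C, A & D, A & E, B & D, B & E, C & D, D & E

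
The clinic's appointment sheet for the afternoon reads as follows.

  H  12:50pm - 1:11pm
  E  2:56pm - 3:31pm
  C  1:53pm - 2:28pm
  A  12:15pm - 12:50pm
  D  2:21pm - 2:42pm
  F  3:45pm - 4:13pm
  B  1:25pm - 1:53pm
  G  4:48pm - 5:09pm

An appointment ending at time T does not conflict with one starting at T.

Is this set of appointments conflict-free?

No

Check each pair: they overlap iff neither finishes before the other starts.
Sorted by start: A, H, B, C, D, E, F, G.
H starts exactly when A ends (back-to-back, no overlap), so nothing later overlaps A either.
B starts after H ends, so nothing later overlaps H either.
C starts exactly when B ends (back-to-back, no overlap), so nothing later overlaps B either.
D starts before C ends → C and D overlap.
That's a conflict, so the schedule is not conflict-free.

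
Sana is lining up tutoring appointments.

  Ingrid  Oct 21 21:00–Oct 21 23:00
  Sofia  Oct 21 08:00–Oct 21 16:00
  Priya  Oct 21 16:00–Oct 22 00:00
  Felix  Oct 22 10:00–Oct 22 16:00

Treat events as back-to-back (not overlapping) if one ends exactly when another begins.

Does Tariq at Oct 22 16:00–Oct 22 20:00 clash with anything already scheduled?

No — it doesn't clash with anything

Sofia: ends Oct 21 16:00 at or before Tariq starts Oct 22 16:00 → clear.
Priya: ends Oct 22 00:00 at or before Tariq starts Oct 22 16:00 → clear.
Ingrid: ends Oct 21 23:00 at or before Tariq starts Oct 22 16:00 → clear.
Felix: ends Oct 22 16:00 at or before Tariq starts Oct 22 16:00 → clear.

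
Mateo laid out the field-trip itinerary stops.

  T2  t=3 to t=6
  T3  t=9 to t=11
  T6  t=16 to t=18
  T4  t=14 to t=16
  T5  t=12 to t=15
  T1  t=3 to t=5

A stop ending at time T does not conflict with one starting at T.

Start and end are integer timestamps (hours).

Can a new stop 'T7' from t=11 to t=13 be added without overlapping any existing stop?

No — it overlaps T5

T1: ends t=5 at or before T7 starts t=11 → clear.
T2: ends t=6 at or before T7 starts t=11 → clear.
T3: ends t=11 at or before T7 starts t=11 → clear.
T5: starts t=12 before T7 ends t=13, and ends t=15 after T7 starts t=11 → overlap.
T4: starts t=14 at or after T7 ends t=13 → clear.
T6: starts t=16 at or after T7 ends t=13 → clear.
T7 overlaps T5.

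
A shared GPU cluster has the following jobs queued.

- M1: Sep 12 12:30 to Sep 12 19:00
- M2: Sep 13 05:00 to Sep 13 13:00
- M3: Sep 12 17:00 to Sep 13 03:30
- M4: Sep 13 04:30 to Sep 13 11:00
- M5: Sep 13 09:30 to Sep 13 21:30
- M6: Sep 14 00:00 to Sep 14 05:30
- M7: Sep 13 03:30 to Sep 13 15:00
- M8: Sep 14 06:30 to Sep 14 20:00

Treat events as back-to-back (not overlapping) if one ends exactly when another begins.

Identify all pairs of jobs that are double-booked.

M1 & M3, M2 & M4, M2 & M5, M2 & M7, M4 & M5, M4 & M7, M5 & M7

Sorted by start: M1, M3, M7, M4, M2, M5, M6, M8.
M3 starts before M1 ends → M1 and M3 overlap.
M7 starts after M1 ends; M1 is clear from here.
M7 starts exactly when M3 ends (back-to-back, no overlap); M3 is clear from here.
M4 starts before M7 ends → M7 and M4 overlap.
M2 starts before M7 ends → M7 and M2 overlap.
M5 starts before M7 ends → M7 and M5 overlap.
M6 starts after M7 ends; M7 is clear from here.
M2 starts before M4 ends → M4 and M2 overlap.
M5 starts before M4 ends → M4 and M5 overlap.
M6 starts after M4 ends; M4 is clear from here.
M5 starts before M2 ends → M2 and M5 overlap.
M6 starts after M2 ends; M2 is clear from here.
M6 starts after M5 ends; M5 is clear from here.
M8 starts after M6 ends.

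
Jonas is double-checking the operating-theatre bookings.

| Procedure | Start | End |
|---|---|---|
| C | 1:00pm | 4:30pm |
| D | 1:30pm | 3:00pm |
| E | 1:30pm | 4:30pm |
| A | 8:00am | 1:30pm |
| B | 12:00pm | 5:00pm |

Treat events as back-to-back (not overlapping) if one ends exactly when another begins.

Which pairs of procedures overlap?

Sorted by start: A, B, C, D, E.
B starts before A ends → A and B overlap.
C starts before A ends → A and C overlap.
D starts exactly when A ends (back-to-back, no overlap); A is clear from here.
C starts before B ends → B and C overlap.
D starts before B ends → B and D overlap.
E starts before B ends → B and E overlap.
D starts before C ends → C and D overlap.
E starts before C ends → C and E overlap.
E starts before D ends → D and E overlap.

A & B, A & C, B & C, B & D, B & E, C & D, C & E, D & E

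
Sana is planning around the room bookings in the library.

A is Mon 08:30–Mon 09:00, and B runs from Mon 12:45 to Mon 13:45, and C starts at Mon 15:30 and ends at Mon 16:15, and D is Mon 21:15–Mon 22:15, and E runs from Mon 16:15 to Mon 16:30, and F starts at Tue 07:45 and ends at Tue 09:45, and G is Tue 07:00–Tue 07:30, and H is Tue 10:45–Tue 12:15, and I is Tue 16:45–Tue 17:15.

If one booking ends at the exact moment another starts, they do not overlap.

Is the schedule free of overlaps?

Yes

Sorted by start: A, B, C, E, D, G, F, H, I.
B starts after A ends, so A has no further overlaps.
C starts after B ends, so B has no further overlaps.
E starts exactly when C ends (back-to-back, no overlap), so C has no further overlaps.
D starts after E ends, so E has no further overlaps.
G starts after D ends, so D has no further overlaps.
F starts after G ends, so G has no further overlaps.
H starts after F ends, so F has no further overlaps.
I starts after H ends.
Every pair is clear; the schedule has no overlaps.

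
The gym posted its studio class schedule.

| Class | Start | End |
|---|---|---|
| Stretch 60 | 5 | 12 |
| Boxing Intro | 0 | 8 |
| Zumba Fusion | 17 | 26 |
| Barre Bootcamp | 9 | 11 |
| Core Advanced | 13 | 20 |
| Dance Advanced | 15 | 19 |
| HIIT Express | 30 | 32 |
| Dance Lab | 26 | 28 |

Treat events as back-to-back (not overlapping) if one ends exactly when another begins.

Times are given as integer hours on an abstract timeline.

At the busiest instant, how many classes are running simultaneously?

Sweep the timeline, counting +1 at each start and −1 at each end (ends before starts at a tie):
0 start Boxing Intro → 1
5 start Stretch 60 → 2
8 end Boxing Intro → 1
9 start Barre Bootcamp → 2
11 end Barre Bootcamp → 1
12 end Stretch 60 → 0
13 start Core Advanced → 1
15 start Dance Advanced → 2
17 start Zumba Fusion → 3
19 end Dance Advanced → 2
20 end Core Advanced → 1
26 end Zumba Fusion → 0
26 start Dance Lab → 1
28 end Dance Lab → 0
30 start HIIT Express → 1
32 end HIIT Express → 0
Peak is 3, at 17 (Core Advanced, Dance Advanced, Zumba Fusion).

3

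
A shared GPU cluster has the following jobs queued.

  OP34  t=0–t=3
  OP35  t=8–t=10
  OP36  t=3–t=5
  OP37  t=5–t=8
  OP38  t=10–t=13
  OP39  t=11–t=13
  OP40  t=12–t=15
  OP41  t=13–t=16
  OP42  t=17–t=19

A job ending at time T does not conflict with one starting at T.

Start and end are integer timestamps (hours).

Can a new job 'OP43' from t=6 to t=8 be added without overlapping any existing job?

No — it overlaps OP37

OP34: ends t=3 at or before OP43 starts t=6 → clear.
OP36: ends t=5 at or before OP43 starts t=6 → clear.
OP37: starts t=5 before OP43 ends t=8, and ends t=8 after OP43 starts t=6 → overlap.
OP35: starts t=8 at or after OP43 ends t=8 → clear.
OP38: starts t=10 at or after OP43 ends t=8 → clear.
OP39: starts t=11 at or after OP43 ends t=8 → clear.
OP40: starts t=12 at or after OP43 ends t=8 → clear.
OP41: starts t=13 at or after OP43 ends t=8 → clear.
OP42: starts t=17 at or after OP43 ends t=8 → clear.
OP43 overlaps OP37.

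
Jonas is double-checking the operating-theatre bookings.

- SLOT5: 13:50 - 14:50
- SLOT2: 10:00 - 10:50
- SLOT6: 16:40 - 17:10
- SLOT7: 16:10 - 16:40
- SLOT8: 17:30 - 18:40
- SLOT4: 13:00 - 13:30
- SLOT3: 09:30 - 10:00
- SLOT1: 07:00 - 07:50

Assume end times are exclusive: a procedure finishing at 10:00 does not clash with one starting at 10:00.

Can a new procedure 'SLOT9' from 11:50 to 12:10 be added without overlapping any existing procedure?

SLOT1: ends 07:50 at or before SLOT9 starts 11:50 → clear.
SLOT3: ends 10:00 at or before SLOT9 starts 11:50 → clear.
SLOT2: ends 10:50 at or before SLOT9 starts 11:50 → clear.
SLOT4: starts 13:00 at or after SLOT9 ends 12:10 → clear.
SLOT5: starts 13:50 at or after SLOT9 ends 12:10 → clear.
SLOT7: starts 16:10 at or after SLOT9 ends 12:10 → clear.
SLOT6: starts 16:40 at or after SLOT9 ends 12:10 → clear.
SLOT8: starts 17:30 at or after SLOT9 ends 12:10 → clear.

Yes — the slot is free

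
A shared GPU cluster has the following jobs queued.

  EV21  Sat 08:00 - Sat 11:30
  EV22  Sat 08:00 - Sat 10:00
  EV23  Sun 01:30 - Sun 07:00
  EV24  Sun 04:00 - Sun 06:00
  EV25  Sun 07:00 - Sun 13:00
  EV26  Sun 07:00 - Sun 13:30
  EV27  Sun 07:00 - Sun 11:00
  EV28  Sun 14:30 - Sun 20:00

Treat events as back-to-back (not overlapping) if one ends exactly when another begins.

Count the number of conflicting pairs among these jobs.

5

Two intervals overlap when each starts before the other ends.
Sorted by start: EV21, EV22, EV23, EV24, EV25, EV26, EV27, EV28.
EV22 starts before EV21 ends → EV21 and EV22 overlap.
EV23 starts after EV21 ends, so nothing later overlaps EV21 either.
EV23 starts after EV22 ends, so nothing later overlaps EV22 either.
EV24 starts before EV23 ends → EV23 and EV24 overlap.
EV25 starts exactly when EV23 ends (back-to-back, no overlap), so nothing later overlaps EV23 either.
EV25 starts after EV24 ends, so nothing later overlaps EV24 either.
EV26 starts before EV25 ends → EV25 and EV26 overlap.
EV27 starts before EV25 ends → EV25 and EV27 overlap.
EV28 starts after EV25 ends.
EV27 starts before EV26 ends → EV26 and EV27 overlap.
EV28 starts after EV26 ends.
EV28 starts after EV27 ends.
Overlapping pairs: EV21 & EV22, EV23 & EV24, EV25 & EV26, EV25 & EV27, EV26 & EV27 — 5 in total.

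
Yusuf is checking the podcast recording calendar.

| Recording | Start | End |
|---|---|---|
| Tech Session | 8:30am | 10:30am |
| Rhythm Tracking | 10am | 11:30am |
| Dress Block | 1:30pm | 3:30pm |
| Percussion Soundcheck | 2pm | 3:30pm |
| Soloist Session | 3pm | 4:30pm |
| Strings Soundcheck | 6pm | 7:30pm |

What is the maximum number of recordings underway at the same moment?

3

Sort all start/end points and keep a running count:
8:30am start Tech Session → 1
10am start Rhythm Tracking → 2
10:30am end Tech Session → 1
11:30am end Rhythm Tracking → 0
1:30pm start Dress Block → 1
2pm start Percussion Soundcheck → 2
3pm start Soloist Session → 3
3:30pm end Dress Block → 2
3:30pm end Percussion Soundcheck → 1
4:30pm end Soloist Session → 0
6pm start Strings Soundcheck → 1
7:30pm end Strings Soundcheck → 0
Peak is 3, at 3pm (Dress Block, Percussion Soundcheck, Soloist Session).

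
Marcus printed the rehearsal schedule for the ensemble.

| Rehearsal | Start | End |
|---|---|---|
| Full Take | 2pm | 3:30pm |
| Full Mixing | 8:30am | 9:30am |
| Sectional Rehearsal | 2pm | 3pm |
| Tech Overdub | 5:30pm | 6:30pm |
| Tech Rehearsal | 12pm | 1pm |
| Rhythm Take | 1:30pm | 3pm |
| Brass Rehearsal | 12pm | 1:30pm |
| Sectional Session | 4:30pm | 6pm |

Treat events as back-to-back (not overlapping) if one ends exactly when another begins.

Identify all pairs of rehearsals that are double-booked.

Sorted by start: Full Mixing, Tech Rehearsal, Brass Rehearsal, Rhythm Take, Sectional Rehearsal, Full Take, Sectional Session, Tech Overdub.
Tech Rehearsal starts after Full Mixing ends — done with Full Mixing.
Brass Rehearsal starts before Tech Rehearsal ends → Tech Rehearsal and Brass Rehearsal overlap.
Rhythm Take starts after Tech Rehearsal ends — done with Tech Rehearsal.
Rhythm Take starts exactly when Brass Rehearsal ends (back-to-back, no overlap) — done with Brass Rehearsal.
Sectional Rehearsal starts before Rhythm Take ends → Rhythm Take and Sectional Rehearsal overlap.
Full Take starts before Rhythm Take ends → Rhythm Take and Full Take overlap.
Sectional Session starts after Rhythm Take ends — done with Rhythm Take.
Full Take starts before Sectional Rehearsal ends → Sectional Rehearsal and Full Take overlap.
Sectional Session starts after Sectional Rehearsal ends — done with Sectional Rehearsal.
Sectional Session starts after Full Take ends — done with Full Take.
Tech Overdub starts before Sectional Session ends → Sectional Session and Tech Overdub overlap.

Brass Rehearsal & Tech Rehearsal, Full Take & Rhythm Take, Full Take & Sectional Rehearsal, Rhythm Take & Sectional Rehearsal, Sectional Session & Tech Overdub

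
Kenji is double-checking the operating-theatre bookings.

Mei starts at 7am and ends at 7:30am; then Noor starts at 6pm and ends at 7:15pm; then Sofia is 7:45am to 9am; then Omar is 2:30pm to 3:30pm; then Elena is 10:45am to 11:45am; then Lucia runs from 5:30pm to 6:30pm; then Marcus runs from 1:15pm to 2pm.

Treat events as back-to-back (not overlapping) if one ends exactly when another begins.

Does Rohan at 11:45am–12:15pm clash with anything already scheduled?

Mei: ends 7:30am at or before Rohan starts 11:45am → clear.
Sofia: ends 9am at or before Rohan starts 11:45am → clear.
Elena: ends 11:45am at or before Rohan starts 11:45am → clear.
Marcus: starts 1:15pm at or after Rohan ends 12:15pm → clear.
Omar: starts 2:30pm at or after Rohan ends 12:15pm → clear.
Lucia: starts 5:30pm at or after Rohan ends 12:15pm → clear.
Noor: starts 6pm at or after Rohan ends 12:15pm → clear.

No — it doesn't clash with anything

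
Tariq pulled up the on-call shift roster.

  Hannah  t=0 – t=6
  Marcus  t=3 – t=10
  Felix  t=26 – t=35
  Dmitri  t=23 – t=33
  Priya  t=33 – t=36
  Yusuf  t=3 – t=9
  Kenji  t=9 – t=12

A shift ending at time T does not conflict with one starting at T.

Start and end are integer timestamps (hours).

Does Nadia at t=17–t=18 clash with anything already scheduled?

Hannah: ends t=6 at or before Nadia starts t=17 → clear.
Marcus: ends t=10 at or before Nadia starts t=17 → clear.
Yusuf: ends t=9 at or before Nadia starts t=17 → clear.
Kenji: ends t=12 at or before Nadia starts t=17 → clear.
Dmitri: starts t=23 at or after Nadia ends t=18 → clear.
Felix: starts t=26 at or after Nadia ends t=18 → clear.
Priya: starts t=33 at or after Nadia ends t=18 → clear.

No — it doesn't clash with anything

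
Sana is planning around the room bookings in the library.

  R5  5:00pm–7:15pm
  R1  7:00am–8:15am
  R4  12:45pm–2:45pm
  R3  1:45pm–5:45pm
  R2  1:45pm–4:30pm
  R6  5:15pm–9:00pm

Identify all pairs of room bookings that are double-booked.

Sorted by start: R1, R4, R2, R3, R5, R6.
R4 starts after R1 ends, so R1 has no further overlaps.
R2 starts before R4 ends → R4 and R2 overlap.
R3 starts before R4 ends → R4 and R3 overlap.
R5 starts after R4 ends, so R4 has no further overlaps.
R3 starts before R2 ends → R2 and R3 overlap.
R5 starts after R2 ends, so R2 has no further overlaps.
R5 starts before R3 ends → R3 and R5 overlap.
R6 starts before R3 ends → R3 and R6 overlap.
R6 starts before R5 ends → R5 and R6 overlap.

R2 & R3, R2 & R4, R3 & R4, R3 & R5, R3 & R6, R5 & R6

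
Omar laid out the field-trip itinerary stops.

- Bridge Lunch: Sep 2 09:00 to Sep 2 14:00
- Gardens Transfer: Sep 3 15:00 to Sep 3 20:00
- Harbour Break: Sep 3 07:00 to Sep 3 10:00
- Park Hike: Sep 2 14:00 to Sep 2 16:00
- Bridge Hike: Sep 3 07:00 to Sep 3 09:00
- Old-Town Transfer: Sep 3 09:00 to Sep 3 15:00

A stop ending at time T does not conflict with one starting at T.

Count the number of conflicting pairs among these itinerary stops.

2

Two intervals overlap when each starts before the other ends.
Sorted by start: Bridge Lunch, Park Hike, Bridge Hike, Harbour Break, Old-Town Transfer, Gardens Transfer.
Park Hike starts exactly when Bridge Lunch ends (back-to-back, no overlap), so nothing later overlaps Bridge Lunch either.
Bridge Hike starts after Park Hike ends, so nothing later overlaps Park Hike either.
Harbour Break starts before Bridge Hike ends → Bridge Hike and Harbour Break overlap.
Old-Town Transfer starts exactly when Bridge Hike ends (back-to-back, no overlap), so nothing later overlaps Bridge Hike either.
Old-Town Transfer starts before Harbour Break ends → Harbour Break and Old-Town Transfer overlap.
Gardens Transfer starts after Harbour Break ends.
Gardens Transfer starts exactly when Old-Town Transfer ends (back-to-back, no overlap).
Overlapping pairs: Bridge Hike & Harbour Break, Harbour Break & Old-Town Transfer — 2 in total.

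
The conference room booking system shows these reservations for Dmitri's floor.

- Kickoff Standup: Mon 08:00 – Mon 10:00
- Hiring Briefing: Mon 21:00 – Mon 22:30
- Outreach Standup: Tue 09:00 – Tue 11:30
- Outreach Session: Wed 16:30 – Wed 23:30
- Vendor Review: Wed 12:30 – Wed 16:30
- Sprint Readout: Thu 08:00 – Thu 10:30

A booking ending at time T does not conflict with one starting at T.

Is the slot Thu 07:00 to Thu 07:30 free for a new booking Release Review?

Yes — the slot is free

Kickoff Standup: ends Mon 10:00 at or before Release Review starts Thu 07:00 → clear.
Hiring Briefing: ends Mon 22:30 at or before Release Review starts Thu 07:00 → clear.
Outreach Standup: ends Tue 11:30 at or before Release Review starts Thu 07:00 → clear.
Vendor Review: ends Wed 16:30 at or before Release Review starts Thu 07:00 → clear.
Outreach Session: ends Wed 23:30 at or before Release Review starts Thu 07:00 → clear.
Sprint Readout: starts Thu 08:00 at or after Release Review ends Thu 07:30 → clear.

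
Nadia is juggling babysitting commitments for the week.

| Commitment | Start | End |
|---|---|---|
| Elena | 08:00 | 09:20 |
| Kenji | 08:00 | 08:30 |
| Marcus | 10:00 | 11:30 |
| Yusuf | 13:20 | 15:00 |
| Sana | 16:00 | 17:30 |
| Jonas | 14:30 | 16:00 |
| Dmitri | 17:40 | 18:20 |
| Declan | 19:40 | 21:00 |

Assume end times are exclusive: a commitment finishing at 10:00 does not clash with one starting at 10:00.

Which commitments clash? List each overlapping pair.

Elena & Kenji, Jonas & Yusuf

Sorted by start: Elena, Kenji, Marcus, Yusuf, Jonas, Sana, Dmitri, Declan.
Kenji starts before Elena ends → Elena and Kenji overlap.
Marcus starts after Elena ends, so Elena has no further overlaps.
Marcus starts after Kenji ends, so Kenji has no further overlaps.
Yusuf starts after Marcus ends, so Marcus has no further overlaps.
Jonas starts before Yusuf ends → Yusuf and Jonas overlap.
Sana starts after Yusuf ends, so Yusuf has no further overlaps.
Sana starts exactly when Jonas ends (back-to-back, no overlap), so Jonas has no further overlaps.
Dmitri starts after Sana ends, so Sana has no further overlaps.
Declan starts after Dmitri ends.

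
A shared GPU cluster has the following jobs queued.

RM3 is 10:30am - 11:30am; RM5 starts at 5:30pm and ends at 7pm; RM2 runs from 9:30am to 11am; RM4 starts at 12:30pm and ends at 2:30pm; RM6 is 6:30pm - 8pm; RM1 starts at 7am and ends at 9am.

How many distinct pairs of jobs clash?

Sorted by start: RM1, RM2, RM3, RM4, RM5, RM6.
RM2 starts after RM1 ends; RM1 is clear from here.
RM3 starts before RM2 ends → RM2 and RM3 overlap.
RM4 starts after RM2 ends; RM2 is clear from here.
RM4 starts after RM3 ends; RM3 is clear from here.
RM5 starts after RM4 ends; RM4 is clear from here.
RM6 starts before RM5 ends → RM5 and RM6 overlap.
Overlapping pairs: RM2 & RM3, RM5 & RM6 — 2 in total.

2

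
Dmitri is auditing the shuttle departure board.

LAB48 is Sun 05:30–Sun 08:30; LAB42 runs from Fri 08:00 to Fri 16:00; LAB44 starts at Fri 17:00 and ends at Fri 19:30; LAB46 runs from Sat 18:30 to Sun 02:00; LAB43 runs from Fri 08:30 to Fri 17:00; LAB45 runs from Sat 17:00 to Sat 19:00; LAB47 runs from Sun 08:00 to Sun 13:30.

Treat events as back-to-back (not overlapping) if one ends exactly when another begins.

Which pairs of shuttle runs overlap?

Sorted by start: LAB42, LAB43, LAB44, LAB45, LAB46, LAB48, LAB47.
LAB43 starts before LAB42 ends → LAB42 and LAB43 overlap.
LAB44 starts after LAB42 ends, so nothing later overlaps LAB42 either.
LAB44 starts exactly when LAB43 ends (back-to-back, no overlap), so nothing later overlaps LAB43 either.
LAB45 starts after LAB44 ends, so nothing later overlaps LAB44 either.
LAB46 starts before LAB45 ends → LAB45 and LAB46 overlap.
LAB48 starts after LAB45 ends, so nothing later overlaps LAB45 either.
LAB48 starts after LAB46 ends, so nothing later overlaps LAB46 either.
LAB47 starts before LAB48 ends → LAB48 and LAB47 overlap.

LAB42 & LAB43, LAB45 & LAB46, LAB47 & LAB48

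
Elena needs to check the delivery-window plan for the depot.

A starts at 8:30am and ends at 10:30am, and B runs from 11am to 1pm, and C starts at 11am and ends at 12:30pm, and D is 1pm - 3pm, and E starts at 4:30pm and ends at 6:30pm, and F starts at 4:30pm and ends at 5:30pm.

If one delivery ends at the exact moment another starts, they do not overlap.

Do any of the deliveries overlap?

Yes

Sorted by start: A, B, C, D, E, F.
B starts after A ends, so nothing later overlaps A either.
C starts before B ends → B and C overlap.
That's a conflict, so the schedule is not conflict-free.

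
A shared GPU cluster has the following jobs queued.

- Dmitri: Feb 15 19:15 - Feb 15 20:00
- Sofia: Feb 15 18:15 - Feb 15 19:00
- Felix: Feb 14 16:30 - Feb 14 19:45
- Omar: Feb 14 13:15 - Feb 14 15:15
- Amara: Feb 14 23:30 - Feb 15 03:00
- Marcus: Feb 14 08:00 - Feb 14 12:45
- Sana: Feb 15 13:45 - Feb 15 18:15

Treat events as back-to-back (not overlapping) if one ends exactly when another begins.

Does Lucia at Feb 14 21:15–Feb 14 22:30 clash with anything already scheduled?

Marcus: ends Feb 14 12:45 at or before Lucia starts Feb 14 21:15 → clear.
Omar: ends Feb 14 15:15 at or before Lucia starts Feb 14 21:15 → clear.
Felix: ends Feb 14 19:45 at or before Lucia starts Feb 14 21:15 → clear.
Amara: starts Feb 14 23:30 at or after Lucia ends Feb 14 22:30 → clear.
Sana: starts Feb 15 13:45 at or after Lucia ends Feb 14 22:30 → clear.
Sofia: starts Feb 15 18:15 at or after Lucia ends Feb 14 22:30 → clear.
Dmitri: starts Feb 15 19:15 at or after Lucia ends Feb 14 22:30 → clear.

No — it doesn't clash with anything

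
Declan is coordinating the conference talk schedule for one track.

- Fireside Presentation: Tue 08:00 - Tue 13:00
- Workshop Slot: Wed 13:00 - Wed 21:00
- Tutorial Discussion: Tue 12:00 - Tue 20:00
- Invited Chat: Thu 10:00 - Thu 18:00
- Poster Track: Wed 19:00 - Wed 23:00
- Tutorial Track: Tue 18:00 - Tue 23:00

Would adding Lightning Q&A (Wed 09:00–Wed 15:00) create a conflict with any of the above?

Fireside Presentation: ends Tue 13:00 at or before Lightning Q&A starts Wed 09:00 → clear.
Tutorial Discussion: ends Tue 20:00 at or before Lightning Q&A starts Wed 09:00 → clear.
Tutorial Track: ends Tue 23:00 at or before Lightning Q&A starts Wed 09:00 → clear.
Workshop Slot: starts Wed 13:00 before Lightning Q&A ends Wed 15:00, and ends Wed 21:00 after Lightning Q&A starts Wed 09:00 → overlap.
Poster Track: starts Wed 19:00 at or after Lightning Q&A ends Wed 15:00 → clear.
Invited Chat: starts Thu 10:00 at or after Lightning Q&A ends Wed 15:00 → clear.
Lightning Q&A overlaps Workshop Slot.

Yes — it overlaps Workshop Slot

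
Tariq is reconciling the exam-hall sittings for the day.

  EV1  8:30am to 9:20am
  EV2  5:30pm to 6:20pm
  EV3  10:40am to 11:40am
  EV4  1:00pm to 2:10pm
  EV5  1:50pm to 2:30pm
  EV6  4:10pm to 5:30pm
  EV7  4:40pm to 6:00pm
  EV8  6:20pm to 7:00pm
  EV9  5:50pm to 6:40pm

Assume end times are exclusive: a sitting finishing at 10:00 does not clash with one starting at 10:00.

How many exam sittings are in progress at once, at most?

3

Sort all start/end points and keep a running count:
8:30am start EV1 → 1
9:20am end EV1 → 0
10:40am start EV3 → 1
11:40am end EV3 → 0
1:00pm start EV4 → 1
1:50pm start EV5 → 2
2:10pm end EV4 → 1
2:30pm end EV5 → 0
4:10pm start EV6 → 1
4:40pm start EV7 → 2
5:30pm end EV6 → 1
5:30pm start EV2 → 2
5:50pm start EV9 → 3
6:00pm end EV7 → 2
6:20pm end EV2 → 1
6:20pm start EV8 → 2
6:40pm end EV9 → 1
7:00pm end EV8 → 0
Peak is 3, at 5:50pm (EV2, EV7, EV9).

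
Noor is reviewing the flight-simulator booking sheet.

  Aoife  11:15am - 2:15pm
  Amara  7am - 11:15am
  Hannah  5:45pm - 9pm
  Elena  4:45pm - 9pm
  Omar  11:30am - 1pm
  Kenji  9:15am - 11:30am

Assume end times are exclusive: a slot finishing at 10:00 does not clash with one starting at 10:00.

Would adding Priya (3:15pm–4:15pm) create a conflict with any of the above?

Amara: ends 11:15am at or before Priya starts 3:15pm → clear.
Kenji: ends 11:30am at or before Priya starts 3:15pm → clear.
Aoife: ends 2:15pm at or before Priya starts 3:15pm → clear.
Omar: ends 1pm at or before Priya starts 3:15pm → clear.
Elena: starts 4:45pm at or after Priya ends 4:15pm → clear.
Hannah: starts 5:45pm at or after Priya ends 4:15pm → clear.

No — it doesn't clash with anything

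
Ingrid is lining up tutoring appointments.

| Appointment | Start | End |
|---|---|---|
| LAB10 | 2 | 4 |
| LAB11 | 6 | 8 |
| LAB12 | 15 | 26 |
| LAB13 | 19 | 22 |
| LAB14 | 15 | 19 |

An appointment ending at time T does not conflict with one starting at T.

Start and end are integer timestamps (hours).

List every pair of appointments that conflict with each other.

Sorted by start: LAB10, LAB11, LAB12, LAB14, LAB13.
LAB11 starts after LAB10 ends, so LAB10 has no further overlaps.
LAB12 starts after LAB11 ends, so LAB11 has no further overlaps.
LAB14 starts before LAB12 ends → LAB12 and LAB14 overlap.
LAB13 starts before LAB12 ends → LAB12 and LAB13 overlap.
LAB13 starts exactly when LAB14 ends (back-to-back, no overlap).

LAB12 & LAB13, LAB12 & LAB14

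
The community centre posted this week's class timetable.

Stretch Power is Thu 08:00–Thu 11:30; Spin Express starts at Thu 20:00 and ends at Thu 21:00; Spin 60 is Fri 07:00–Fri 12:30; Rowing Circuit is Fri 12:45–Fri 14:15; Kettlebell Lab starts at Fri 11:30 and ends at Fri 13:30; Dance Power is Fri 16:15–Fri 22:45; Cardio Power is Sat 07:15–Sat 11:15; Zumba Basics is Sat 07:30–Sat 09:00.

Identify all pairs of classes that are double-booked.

Sorted by start: Stretch Power, Spin Express, Spin 60, Kettlebell Lab, Rowing Circuit, Dance Power, Cardio Power, Zumba Basics.
Spin Express starts after Stretch Power ends, so nothing later overlaps Stretch Power either.
Spin 60 starts after Spin Express ends, so nothing later overlaps Spin Express either.
Kettlebell Lab starts before Spin 60 ends → Spin 60 and Kettlebell Lab overlap.
Rowing Circuit starts after Spin 60 ends, so nothing later overlaps Spin 60 either.
Rowing Circuit starts before Kettlebell Lab ends → Kettlebell Lab and Rowing Circuit overlap.
Dance Power starts after Kettlebell Lab ends, so nothing later overlaps Kettlebell Lab either.
Dance Power starts after Rowing Circuit ends, so nothing later overlaps Rowing Circuit either.
Cardio Power starts after Dance Power ends, so nothing later overlaps Dance Power either.
Zumba Basics starts before Cardio Power ends → Cardio Power and Zumba Basics overlap.

Cardio Power & Zumba Basics, Kettlebell Lab & Rowing Circuit, Kettlebell Lab & Spin 60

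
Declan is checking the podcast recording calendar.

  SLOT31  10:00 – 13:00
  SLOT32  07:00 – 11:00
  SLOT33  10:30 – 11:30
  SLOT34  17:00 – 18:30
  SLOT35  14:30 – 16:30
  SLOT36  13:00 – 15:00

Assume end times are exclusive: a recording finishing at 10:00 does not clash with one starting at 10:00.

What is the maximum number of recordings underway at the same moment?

Sort all start/end points and keep a running count:
07:00 start SLOT32 → 1
10:00 start SLOT31 → 2
10:30 start SLOT33 → 3
11:00 end SLOT32 → 2
11:30 end SLOT33 → 1
13:00 end SLOT31 → 0
13:00 start SLOT36 → 1
14:30 start SLOT35 → 2
15:00 end SLOT36 → 1
16:30 end SLOT35 → 0
17:00 start SLOT34 → 1
18:30 end SLOT34 → 0
Peak is 3, at 10:30 (SLOT31, SLOT32, SLOT33).

3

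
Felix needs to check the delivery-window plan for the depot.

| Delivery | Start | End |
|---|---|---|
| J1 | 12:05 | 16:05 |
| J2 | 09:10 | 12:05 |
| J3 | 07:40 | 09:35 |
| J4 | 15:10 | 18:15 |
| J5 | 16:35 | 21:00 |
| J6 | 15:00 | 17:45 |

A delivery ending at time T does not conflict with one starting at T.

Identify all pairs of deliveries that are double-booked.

J1 & J4, J1 & J6, J2 & J3, J4 & J5, J4 & J6, J5 & J6

Sorted by start: J3, J2, J1, J6, J4, J5.
J2 starts before J3 ends → J3 and J2 overlap.
J1 starts after J3 ends — done with J3.
J1 starts exactly when J2 ends (back-to-back, no overlap) — done with J2.
J6 starts before J1 ends → J1 and J6 overlap.
J4 starts before J1 ends → J1 and J4 overlap.
J5 starts after J1 ends.
J4 starts before J6 ends → J6 and J4 overlap.
J5 starts before J6 ends → J6 and J5 overlap.
J5 starts before J4 ends → J4 and J5 overlap.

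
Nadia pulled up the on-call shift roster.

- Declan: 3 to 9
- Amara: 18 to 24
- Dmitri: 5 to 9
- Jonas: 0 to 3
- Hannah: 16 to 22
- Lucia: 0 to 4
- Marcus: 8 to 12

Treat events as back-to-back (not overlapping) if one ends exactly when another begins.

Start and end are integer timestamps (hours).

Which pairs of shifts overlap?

Amara & Hannah, Declan & Dmitri, Declan & Lucia, Declan & Marcus, Dmitri & Marcus, Jonas & Lucia

Two intervals overlap when each starts before the other ends.
Sorted by start: Jonas, Lucia, Declan, Dmitri, Marcus, Hannah, Amara.
Lucia starts before Jonas ends → Jonas and Lucia overlap.
Declan starts exactly when Jonas ends (back-to-back, no overlap), so nothing later overlaps Jonas either.
Declan starts before Lucia ends → Lucia and Declan overlap.
Dmitri starts after Lucia ends, so nothing later overlaps Lucia either.
Dmitri starts before Declan ends → Declan and Dmitri overlap.
Marcus starts before Declan ends → Declan and Marcus overlap.
Hannah starts after Declan ends, so nothing later overlaps Declan either.
Marcus starts before Dmitri ends → Dmitri and Marcus overlap.
Hannah starts after Dmitri ends, so nothing later overlaps Dmitri either.
Hannah starts after Marcus ends, so nothing later overlaps Marcus either.
Amara starts before Hannah ends → Hannah and Amara overlap.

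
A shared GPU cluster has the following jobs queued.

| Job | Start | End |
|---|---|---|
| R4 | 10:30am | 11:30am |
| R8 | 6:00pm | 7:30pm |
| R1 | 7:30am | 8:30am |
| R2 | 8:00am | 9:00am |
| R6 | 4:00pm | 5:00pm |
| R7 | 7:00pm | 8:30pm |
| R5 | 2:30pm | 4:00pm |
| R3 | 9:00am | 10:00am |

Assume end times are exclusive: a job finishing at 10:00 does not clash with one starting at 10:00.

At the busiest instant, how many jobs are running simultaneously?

2

Sweep the timeline, counting +1 at each start and −1 at each end (ends before starts at a tie):
7:30am start R1 → 1
8:00am start R2 → 2
8:30am end R1 → 1
9:00am end R2 → 0
9:00am start R3 → 1
10:00am end R3 → 0
10:30am start R4 → 1
11:30am end R4 → 0
2:30pm start R5 → 1
4:00pm end R5 → 0
4:00pm start R6 → 1
5:00pm end R6 → 0
6:00pm start R8 → 1
7:00pm start R7 → 2
7:30pm end R8 → 1
8:30pm end R7 → 0
Peak is 2, at 8:00am (R1, R2).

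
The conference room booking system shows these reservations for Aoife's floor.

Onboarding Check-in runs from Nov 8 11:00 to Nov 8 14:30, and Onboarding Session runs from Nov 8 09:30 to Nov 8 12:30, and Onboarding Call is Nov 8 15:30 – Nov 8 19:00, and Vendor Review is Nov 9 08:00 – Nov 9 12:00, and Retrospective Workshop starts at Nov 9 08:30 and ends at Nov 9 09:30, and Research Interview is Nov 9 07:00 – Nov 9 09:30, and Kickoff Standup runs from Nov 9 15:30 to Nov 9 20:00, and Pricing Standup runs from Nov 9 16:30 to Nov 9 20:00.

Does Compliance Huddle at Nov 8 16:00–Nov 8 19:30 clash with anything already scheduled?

Onboarding Session: ends Nov 8 12:30 at or before Compliance Huddle starts Nov 8 16:00 → clear.
Onboarding Check-in: ends Nov 8 14:30 at or before Compliance Huddle starts Nov 8 16:00 → clear.
Onboarding Call: starts Nov 8 15:30 before Compliance Huddle ends Nov 8 19:30, and ends Nov 8 19:00 after Compliance Huddle starts Nov 8 16:00 → overlap.
Research Interview: starts Nov 9 07:00 at or after Compliance Huddle ends Nov 8 19:30 → clear.
Vendor Review: starts Nov 9 08:00 at or after Compliance Huddle ends Nov 8 19:30 → clear.
Retrospective Workshop: starts Nov 9 08:30 at or after Compliance Huddle ends Nov 8 19:30 → clear.
Kickoff Standup: starts Nov 9 15:30 at or after Compliance Huddle ends Nov 8 19:30 → clear.
Pricing Standup: starts Nov 9 16:30 at or after Compliance Huddle ends Nov 8 19:30 → clear.
Compliance Huddle overlaps Onboarding Call.

Yes — it overlaps Onboarding Call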